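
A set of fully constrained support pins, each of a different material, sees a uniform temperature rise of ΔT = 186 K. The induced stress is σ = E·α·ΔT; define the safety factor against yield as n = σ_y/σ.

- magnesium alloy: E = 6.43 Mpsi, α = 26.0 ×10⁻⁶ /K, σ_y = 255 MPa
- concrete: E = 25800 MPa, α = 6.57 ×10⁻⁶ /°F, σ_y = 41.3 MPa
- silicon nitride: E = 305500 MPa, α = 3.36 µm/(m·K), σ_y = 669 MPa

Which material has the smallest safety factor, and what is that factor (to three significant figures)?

concrete, n = 0.728

Per material, after unit conversion:
  magnesium alloy: E = 44.33, α = 26.0, σ_y = 255.0 → σ = 214 MPa, n = 1.19
  concrete: E = 25.80, α = 11.8, σ_y = 41.30 → σ = 56.8 MPa, n = 0.728
  silicon nitride: E = 305.5, α = 3.36, σ_y = 669.0 → σ = 191 MPa, n = 3.50
Concrete has the lowest safety factor, n = 0.728.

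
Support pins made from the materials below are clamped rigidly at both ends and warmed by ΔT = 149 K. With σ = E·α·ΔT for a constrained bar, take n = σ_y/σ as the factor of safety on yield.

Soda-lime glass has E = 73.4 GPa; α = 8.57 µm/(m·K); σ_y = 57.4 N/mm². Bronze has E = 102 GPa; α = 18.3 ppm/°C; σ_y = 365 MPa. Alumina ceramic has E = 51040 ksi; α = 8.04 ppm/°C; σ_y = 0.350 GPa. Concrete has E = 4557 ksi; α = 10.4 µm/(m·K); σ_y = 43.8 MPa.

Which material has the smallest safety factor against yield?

soda-lime glass

With everything in SI (GPa, ×10⁻⁶/K, MPa):
  soda-lime glass: E = 73.40, α = 8.57, σ_y = 57.40 → σ = 93.7 MPa, n = 0.612
  bronze: E = 102.0, α = 18.3, σ_y = 365.0 → σ = 278 MPa, n = 1.31
  alumina ceramic: E = 351.9, α = 8.04, σ_y = 350.0 → σ = 422 MPa, n = 0.830
  concrete: E = 31.42, α = 10.4, σ_y = 43.80 → σ = 48.7 MPa, n = 0.900
The minimum is soda-lime glass at n = 0.612.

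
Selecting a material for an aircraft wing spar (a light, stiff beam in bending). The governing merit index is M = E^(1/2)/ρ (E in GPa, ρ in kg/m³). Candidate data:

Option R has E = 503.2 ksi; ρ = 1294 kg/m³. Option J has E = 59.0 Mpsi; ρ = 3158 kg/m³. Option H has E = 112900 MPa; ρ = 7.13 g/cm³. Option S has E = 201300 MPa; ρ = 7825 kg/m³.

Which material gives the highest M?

option J

Normalizing units and computing the index:
  option R: E = 3.469 GPa, ρ = 1294 kg/m³
  option J: E = 406.8 GPa, ρ = 3158 kg/m³
  option H: E = 112.9 GPa, ρ = 7130 kg/m³
  option S: E = 201.3 GPa, ρ = 7825 kg/m³
  option J: M = 6.39×10⁻³
  option S: M = 1.81×10⁻³
  option H: M = 1.49×10⁻³
  option R: M = 1.44×10⁻³
Highest index: option J.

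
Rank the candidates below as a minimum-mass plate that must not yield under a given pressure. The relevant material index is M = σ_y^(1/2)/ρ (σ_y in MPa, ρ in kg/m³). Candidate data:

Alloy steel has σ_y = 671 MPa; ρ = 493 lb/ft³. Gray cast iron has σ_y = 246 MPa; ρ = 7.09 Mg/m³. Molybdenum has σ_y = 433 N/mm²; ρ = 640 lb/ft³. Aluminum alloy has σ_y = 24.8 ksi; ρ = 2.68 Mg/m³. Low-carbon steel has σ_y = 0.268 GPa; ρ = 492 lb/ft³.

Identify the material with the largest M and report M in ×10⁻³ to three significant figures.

aluminum alloy, M = 4.88×10⁻³

Normalizing units and computing the index:
  alloy steel: σ_y = 671.0 MPa, ρ = 7897 kg/m³
  gray cast iron: σ_y = 246.0 MPa, ρ = 7090 kg/m³
  molybdenum: σ_y = 433.0 MPa, ρ = 10250 kg/m³
  aluminum alloy: σ_y = 171.0 MPa, ρ = 2680 kg/m³
  low-carbon steel: σ_y = 268.0 MPa, ρ = 7881 kg/m³
  aluminum alloy: M = 4.88×10⁻³
  alloy steel: M = 3.28×10⁻³
  gray cast iron: M = 2.21×10⁻³
  low-carbon steel: M = 2.08×10⁻³
  molybdenum: M = 2.03×10⁻³
Aluminum alloy has the largest M.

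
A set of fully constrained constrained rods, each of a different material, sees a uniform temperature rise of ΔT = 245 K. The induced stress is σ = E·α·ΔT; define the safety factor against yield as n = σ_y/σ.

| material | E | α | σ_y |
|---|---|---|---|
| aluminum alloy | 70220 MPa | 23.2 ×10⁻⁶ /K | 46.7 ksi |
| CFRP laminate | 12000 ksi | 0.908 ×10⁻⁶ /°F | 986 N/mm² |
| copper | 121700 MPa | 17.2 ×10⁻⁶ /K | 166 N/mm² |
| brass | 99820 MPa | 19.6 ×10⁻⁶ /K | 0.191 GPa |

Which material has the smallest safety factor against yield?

Converting E to GPa, α to ×10⁻⁶/K, σ_y to MPa, then σ and n for each:
  aluminum alloy: E = 70.22, α = 23.2, σ_y = 322.0 → σ = 399 MPa, n = 0.807
  CFRP laminate: E = 82.74, α = 1.63, σ_y = 986.0 → σ = 33.1 MPa, n = 29.8
  copper: E = 121.7, α = 17.2, σ_y = 166.0 → σ = 513 MPa, n = 0.324
  brass: E = 99.82, α = 19.6, σ_y = 191.0 → σ = 479 MPa, n = 0.398
The minimum is copper at n = 0.324.

copper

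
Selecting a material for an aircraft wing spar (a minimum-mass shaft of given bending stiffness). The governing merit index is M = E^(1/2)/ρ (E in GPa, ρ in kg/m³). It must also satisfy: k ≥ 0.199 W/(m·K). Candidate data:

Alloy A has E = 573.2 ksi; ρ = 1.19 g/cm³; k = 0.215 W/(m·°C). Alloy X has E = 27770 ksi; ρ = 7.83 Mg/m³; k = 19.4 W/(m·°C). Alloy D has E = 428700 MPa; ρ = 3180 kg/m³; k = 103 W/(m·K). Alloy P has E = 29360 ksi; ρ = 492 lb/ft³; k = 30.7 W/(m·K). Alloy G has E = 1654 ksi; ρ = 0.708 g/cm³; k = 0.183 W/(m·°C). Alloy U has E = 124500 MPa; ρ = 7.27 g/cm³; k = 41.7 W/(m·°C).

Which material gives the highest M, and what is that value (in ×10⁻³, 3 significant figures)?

Screen on constraints: k ≥ 0.199 W/(m·K). Survivors: alloy A, alloy X, alloy D, alloy P, alloy U.
Putting every candidate on a common basis:
  alloy A: E = 3.952 GPa, ρ = 1190 kg/m³
  alloy X: E = 191.5 GPa, ρ = 7830 kg/m³
  alloy D: E = 428.7 GPa, ρ = 3180 kg/m³
  alloy P: E = 202.4 GPa, ρ = 7881 kg/m³
  alloy U: E = 124.5 GPa, ρ = 7270 kg/m³
  alloy D: M = 6.51×10⁻³
  alloy P: M = 1.81×10⁻³
  alloy X: M = 1.77×10⁻³
  alloy A: M = 1.67×10⁻³
  alloy U: M = 1.53×10⁻³
The maximum is for alloy D.

alloy D, M = 6.51×10⁻³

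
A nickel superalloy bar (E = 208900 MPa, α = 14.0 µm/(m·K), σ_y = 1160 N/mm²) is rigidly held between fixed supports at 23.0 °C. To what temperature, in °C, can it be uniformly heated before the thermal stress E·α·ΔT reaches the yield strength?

E = 208900 MPa = 208.9 GPa.
σ_y = 1160 N/mm² = 1160 MPa.
E·α·ΔT = 1160 MPa ⇒ ΔT = 1160 / (208.9×10³ × 14.0×10⁻⁶) = 396.6 K.
T = 23.0 + 396.6 = 419.6 °C.

420 °C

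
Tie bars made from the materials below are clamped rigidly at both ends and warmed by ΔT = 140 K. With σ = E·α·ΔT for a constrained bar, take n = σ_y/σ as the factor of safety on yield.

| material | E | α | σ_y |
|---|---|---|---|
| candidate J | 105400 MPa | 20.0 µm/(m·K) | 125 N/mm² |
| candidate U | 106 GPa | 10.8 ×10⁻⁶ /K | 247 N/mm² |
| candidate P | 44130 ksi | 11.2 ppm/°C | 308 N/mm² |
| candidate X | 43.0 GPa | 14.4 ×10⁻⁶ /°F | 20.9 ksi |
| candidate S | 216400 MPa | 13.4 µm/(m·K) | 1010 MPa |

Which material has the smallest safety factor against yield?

candidate J

Per material, after unit conversion:
  candidate J: E = 105.4, α = 20.0, σ_y = 125.0 → σ = 295 MPa, n = 0.424
  candidate U: E = 106.0, α = 10.8, σ_y = 247.0 → σ = 160 MPa, n = 1.54
  candidate P: E = 304.3, α = 11.2, σ_y = 308.0 → σ = 477 MPa, n = 0.646
  candidate X: E = 43.00, α = 25.9, σ_y = 144.1 → σ = 156 MPa, n = 0.923
  candidate S: E = 216.4, α = 13.4, σ_y = 1010 → σ = 406 MPa, n = 2.49
Smallest n: candidate J with n = 0.424.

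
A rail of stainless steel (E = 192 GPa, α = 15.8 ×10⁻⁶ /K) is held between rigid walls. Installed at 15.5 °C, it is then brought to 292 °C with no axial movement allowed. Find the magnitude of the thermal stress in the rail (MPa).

ΔT = 276.5 K. Constrained thermal stress σ = E·α·ΔT = 192.0×10³ MPa × 15.8×10⁻⁶ × 276.5 = 839 MPa (compressive).

839 MPa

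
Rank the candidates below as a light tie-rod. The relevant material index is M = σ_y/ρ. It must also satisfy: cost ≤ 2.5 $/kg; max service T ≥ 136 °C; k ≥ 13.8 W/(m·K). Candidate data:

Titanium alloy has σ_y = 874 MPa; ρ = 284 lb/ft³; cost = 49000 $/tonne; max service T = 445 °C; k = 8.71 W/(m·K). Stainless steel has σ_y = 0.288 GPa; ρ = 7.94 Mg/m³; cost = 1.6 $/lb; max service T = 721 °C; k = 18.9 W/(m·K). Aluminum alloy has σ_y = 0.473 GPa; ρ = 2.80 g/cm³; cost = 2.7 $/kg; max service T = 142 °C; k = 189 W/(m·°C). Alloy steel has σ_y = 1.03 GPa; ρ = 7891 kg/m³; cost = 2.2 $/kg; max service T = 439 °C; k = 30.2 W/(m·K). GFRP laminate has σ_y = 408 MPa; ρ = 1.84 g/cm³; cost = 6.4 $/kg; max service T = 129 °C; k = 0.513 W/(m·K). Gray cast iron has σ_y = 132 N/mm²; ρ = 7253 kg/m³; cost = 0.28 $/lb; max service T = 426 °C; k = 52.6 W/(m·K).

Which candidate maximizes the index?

Screen on constraints: cost ≤ 2.5 $/kg; max service T ≥ 136 °C; k ≥ 13.8 W/(m·K). Survivors: alloy steel, gray cast iron.
Putting every candidate on a common basis:
  alloy steel: σ_y = 1030 MPa, ρ = 7891 kg/m³
  gray cast iron: σ_y = 132.0 MPa, ρ = 7253 kg/m³
  alloy steel: M = 131 kN·m/kg
  gray cast iron: M = 18.2 kN·m/kg
The maximum is for alloy steel.

alloy steel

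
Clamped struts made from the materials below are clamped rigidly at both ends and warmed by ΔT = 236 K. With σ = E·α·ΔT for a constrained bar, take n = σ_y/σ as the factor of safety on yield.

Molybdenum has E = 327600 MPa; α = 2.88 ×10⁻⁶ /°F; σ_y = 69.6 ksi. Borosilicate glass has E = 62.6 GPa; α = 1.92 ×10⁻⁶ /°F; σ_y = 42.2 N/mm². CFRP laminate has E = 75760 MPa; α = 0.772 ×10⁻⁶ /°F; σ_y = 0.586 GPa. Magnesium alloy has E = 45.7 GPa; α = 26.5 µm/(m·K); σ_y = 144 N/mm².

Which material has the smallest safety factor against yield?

In consistent units (E in GPa, α in ×10⁻⁶/K, σ_y in MPa):
  molybdenum: E = 327.6, α = 5.18, σ_y = 479.9 → σ = 401 MPa, n = 1.20
  borosilicate glass: E = 62.60, α = 3.46, σ_y = 42.20 → σ = 51.1 MPa, n = 0.827
  CFRP laminate: E = 75.76, α = 1.39, σ_y = 586.0 → σ = 24.8 MPa, n = 23.6
  magnesium alloy: E = 45.70, α = 26.5, σ_y = 144.0 → σ = 286 MPa, n = 0.504
Magnesium alloy has the lowest safety factor, n = 0.504.

magnesium alloy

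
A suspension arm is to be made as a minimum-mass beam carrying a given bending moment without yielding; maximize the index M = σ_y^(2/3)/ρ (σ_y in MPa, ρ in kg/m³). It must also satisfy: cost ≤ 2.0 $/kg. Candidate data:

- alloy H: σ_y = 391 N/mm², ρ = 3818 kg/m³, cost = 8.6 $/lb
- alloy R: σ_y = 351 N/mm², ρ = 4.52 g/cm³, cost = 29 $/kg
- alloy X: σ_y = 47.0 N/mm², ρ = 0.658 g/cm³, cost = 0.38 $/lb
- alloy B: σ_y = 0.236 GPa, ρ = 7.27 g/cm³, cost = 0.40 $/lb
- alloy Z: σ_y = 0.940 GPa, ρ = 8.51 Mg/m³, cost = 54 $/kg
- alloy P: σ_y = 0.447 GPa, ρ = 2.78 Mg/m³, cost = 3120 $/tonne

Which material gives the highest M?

alloy X

Screen on constraints: cost ≤ 2.0 $/kg. Survivors: alloy X, alloy B.
In SI units:
  alloy X: σ_y = 47.00 MPa, ρ = 658.0 kg/m³
  alloy B: σ_y = 236.0 MPa, ρ = 7270 kg/m³
  alloy X: M = 19.8×10⁻³
  alloy B: M = 5.25×10⁻³
Alloy X ranks first.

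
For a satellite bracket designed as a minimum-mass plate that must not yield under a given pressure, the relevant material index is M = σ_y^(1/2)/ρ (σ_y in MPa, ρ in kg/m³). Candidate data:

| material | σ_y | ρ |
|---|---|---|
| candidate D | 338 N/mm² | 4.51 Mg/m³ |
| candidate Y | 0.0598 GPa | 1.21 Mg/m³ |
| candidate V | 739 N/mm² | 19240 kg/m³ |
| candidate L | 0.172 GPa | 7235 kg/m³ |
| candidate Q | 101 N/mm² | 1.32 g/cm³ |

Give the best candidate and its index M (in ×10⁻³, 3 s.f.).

candidate Q, M = 7.61×10⁻³

Normalizing units and computing the index:
  candidate D: σ_y = 338.0 MPa, ρ = 4510 kg/m³
  candidate Y: σ_y = 59.80 MPa, ρ = 1210 kg/m³
  candidate V: σ_y = 739.0 MPa, ρ = 19240 kg/m³
  candidate L: σ_y = 172.0 MPa, ρ = 7235 kg/m³
  candidate Q: σ_y = 101.0 MPa, ρ = 1320 kg/m³
  candidate Q: M = 7.61×10⁻³
  candidate Y: M = 6.39×10⁻³
  candidate D: M = 4.08×10⁻³
  candidate L: M = 1.81×10⁻³
  candidate V: M = 1.41×10⁻³
Highest index: candidate Q.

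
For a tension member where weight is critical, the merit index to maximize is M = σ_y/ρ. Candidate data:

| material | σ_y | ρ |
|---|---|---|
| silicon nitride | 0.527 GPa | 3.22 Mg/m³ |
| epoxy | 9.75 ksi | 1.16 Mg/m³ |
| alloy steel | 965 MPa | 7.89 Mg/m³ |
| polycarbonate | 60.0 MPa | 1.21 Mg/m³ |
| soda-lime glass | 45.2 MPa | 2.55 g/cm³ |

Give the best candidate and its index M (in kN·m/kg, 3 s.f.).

Convert each candidate to consistent units, then evaluate M:
  silicon nitride: σ_y = 527.0 MPa, ρ = 3220 kg/m³
  epoxy: σ_y = 67.22 MPa, ρ = 1160 kg/m³
  alloy steel: σ_y = 965.0 MPa, ρ = 7890 kg/m³
  polycarbonate: σ_y = 60.00 MPa, ρ = 1210 kg/m³
  soda-lime glass: σ_y = 45.20 MPa, ρ = 2550 kg/m³
  silicon nitride: M = 164 kN·m/kg
  alloy steel: M = 122 kN·m/kg
  epoxy: M = 58.0 kN·m/kg
  polycarbonate: M = 49.6 kN·m/kg
  soda-lime glass: M = 17.7 kN·m/kg
Silicon nitride ranks first.

silicon nitride, M = 164 kN·m/kg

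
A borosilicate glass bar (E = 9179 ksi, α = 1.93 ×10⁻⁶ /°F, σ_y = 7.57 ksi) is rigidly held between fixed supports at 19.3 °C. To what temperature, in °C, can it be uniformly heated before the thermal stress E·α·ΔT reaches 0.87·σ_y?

226 °C

E = 9179 ksi = 63.29 GPa.
α = 1.93×10⁻⁶/°F × 9/5 = 3.47×10⁻⁶/K.
σ_y = 7.57 ksi = 52.19 MPa.
E·α·ΔT = 45.41 MPa ⇒ ΔT = 45.41 / (63.29×10³ × 3.47×10⁻⁶) = 206.5 K.
T = 19.3 + 206.5 = 225.8 °C.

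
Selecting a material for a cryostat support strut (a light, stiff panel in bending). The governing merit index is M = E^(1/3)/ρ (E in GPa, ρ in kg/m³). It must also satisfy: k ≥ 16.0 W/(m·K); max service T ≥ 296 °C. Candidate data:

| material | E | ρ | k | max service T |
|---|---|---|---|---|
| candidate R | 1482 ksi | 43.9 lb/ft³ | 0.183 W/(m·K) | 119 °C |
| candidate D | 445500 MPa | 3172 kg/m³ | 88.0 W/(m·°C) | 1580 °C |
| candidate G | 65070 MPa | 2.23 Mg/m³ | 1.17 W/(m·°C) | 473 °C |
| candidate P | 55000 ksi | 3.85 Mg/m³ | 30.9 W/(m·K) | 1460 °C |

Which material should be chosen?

Screen on constraints: k ≥ 16.0 W/(m·K); max service T ≥ 296 °C. Survivors: candidate D, candidate P.
After converting to SI:
  candidate D: E = 445.5 GPa, ρ = 3172 kg/m³
  candidate P: E = 379.2 GPa, ρ = 3850 kg/m³
  candidate D: M = 2.41×10⁻³
  candidate P: M = 1.88×10⁻³
Highest index: candidate D.

candidate D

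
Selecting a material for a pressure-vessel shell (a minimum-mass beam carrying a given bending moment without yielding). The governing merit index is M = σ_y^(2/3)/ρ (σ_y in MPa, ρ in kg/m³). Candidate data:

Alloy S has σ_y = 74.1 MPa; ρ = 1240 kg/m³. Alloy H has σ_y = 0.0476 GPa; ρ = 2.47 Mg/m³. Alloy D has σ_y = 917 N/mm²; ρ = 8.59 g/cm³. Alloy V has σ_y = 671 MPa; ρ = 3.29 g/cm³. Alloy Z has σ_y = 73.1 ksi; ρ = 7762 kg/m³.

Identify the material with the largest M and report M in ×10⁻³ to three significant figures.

Convert each candidate to consistent units, then evaluate M:
  alloy S: σ_y = 74.10 MPa, ρ = 1240 kg/m³
  alloy H: σ_y = 47.60 MPa, ρ = 2470 kg/m³
  alloy D: σ_y = 917.0 MPa, ρ = 8590 kg/m³
  alloy V: σ_y = 671.0 MPa, ρ = 3290 kg/m³
  alloy Z: σ_y = 504.0 MPa, ρ = 7762 kg/m³
  alloy V: M = 23.3×10⁻³
  alloy S: M = 14.2×10⁻³
  alloy D: M = 11.0×10⁻³
  alloy Z: M = 8.16×10⁻³
  alloy H: M = 5.32×10⁻³
Highest index: alloy V.

alloy V, M = 23.3×10⁻³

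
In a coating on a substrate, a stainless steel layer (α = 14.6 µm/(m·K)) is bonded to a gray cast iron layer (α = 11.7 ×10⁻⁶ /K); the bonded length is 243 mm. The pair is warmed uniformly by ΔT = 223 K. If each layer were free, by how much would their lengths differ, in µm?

Δα = |14.6 − 11.7|×10⁻⁶/K = 2.90×10⁻⁶/K.
ΔL_mismatch = Δα·L·ΔT = 2.90×10⁻⁶ × 243.0 mm × 223.0 K = 157 µm.

157 µm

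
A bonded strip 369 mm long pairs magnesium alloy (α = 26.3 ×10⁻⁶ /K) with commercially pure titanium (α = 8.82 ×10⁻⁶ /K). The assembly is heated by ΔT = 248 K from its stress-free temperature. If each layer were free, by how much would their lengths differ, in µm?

Δα = |26.3 − 8.82|×10⁻⁶/K = 17.5×10⁻⁶/K.
ΔL_mismatch = Δα·L·ΔT = 17.5×10⁻⁶ × 369.0 mm × 248.0 K = 1600 µm.

1600 µm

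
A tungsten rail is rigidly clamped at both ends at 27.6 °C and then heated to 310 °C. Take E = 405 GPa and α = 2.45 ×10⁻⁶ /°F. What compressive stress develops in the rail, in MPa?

504 MPa

α = 2.45×10⁻⁶/°F × 9/5 = 4.41×10⁻⁶/K.
ΔT = 282.4 K. Constrained thermal stress σ = E·α·ΔT = 405.0×10³ MPa × 4.41×10⁻⁶ × 282.4 = 504 MPa (compressive).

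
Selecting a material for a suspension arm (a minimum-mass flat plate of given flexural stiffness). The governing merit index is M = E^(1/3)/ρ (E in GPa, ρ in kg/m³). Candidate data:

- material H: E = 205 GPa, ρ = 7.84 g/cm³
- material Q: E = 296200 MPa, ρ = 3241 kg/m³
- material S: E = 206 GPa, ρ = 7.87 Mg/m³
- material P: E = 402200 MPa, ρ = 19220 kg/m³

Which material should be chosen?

material Q

In SI units:
  material H: E = 205.0 GPa, ρ = 7840 kg/m³
  material Q: E = 296.2 GPa, ρ = 3241 kg/m³
  material S: E = 206.0 GPa, ρ = 7870 kg/m³
  material P: E = 402.2 GPa, ρ = 19220 kg/m³
  material Q: M = 2.06×10⁻³
  material H: M = 0.752×10⁻³
  material S: M = 0.750×10⁻³
  material P: M = 0.384×10⁻³
The maximum is for material Q.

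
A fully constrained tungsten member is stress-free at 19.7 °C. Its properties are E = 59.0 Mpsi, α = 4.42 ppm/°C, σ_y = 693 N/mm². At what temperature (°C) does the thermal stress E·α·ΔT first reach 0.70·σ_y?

289 °C

E = 59.0 Mpsi = 406.8 GPa.
σ_y = 693 N/mm² = 693.0 MPa.
E·α·ΔT = 485.1 MPa ⇒ ΔT = 485.1 / (406.8×10³ × 4.42×10⁻⁶) = 269.8 K.
T = 19.7 + 269.8 = 289.5 °C.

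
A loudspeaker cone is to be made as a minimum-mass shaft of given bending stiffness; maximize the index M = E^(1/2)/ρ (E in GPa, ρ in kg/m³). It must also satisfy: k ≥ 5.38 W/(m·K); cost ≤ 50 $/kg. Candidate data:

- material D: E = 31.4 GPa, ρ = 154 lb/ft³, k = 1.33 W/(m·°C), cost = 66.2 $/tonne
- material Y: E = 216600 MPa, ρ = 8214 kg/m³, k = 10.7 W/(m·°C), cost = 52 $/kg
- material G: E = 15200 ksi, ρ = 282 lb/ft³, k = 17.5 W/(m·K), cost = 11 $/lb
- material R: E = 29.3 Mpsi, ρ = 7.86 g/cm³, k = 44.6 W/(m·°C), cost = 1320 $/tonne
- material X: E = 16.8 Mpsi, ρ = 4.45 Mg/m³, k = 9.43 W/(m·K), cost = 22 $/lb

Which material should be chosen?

material X

Screen on constraints: k ≥ 5.38 W/(m·K); cost ≤ 50 $/kg. Survivors: material G, material R, material X.
Putting every candidate on a common basis:
  material G: E = 104.8 GPa, ρ = 4517 kg/m³
  material R: E = 202.0 GPa, ρ = 7860 kg/m³
  material X: E = 115.8 GPa, ρ = 4450 kg/m³
  material X: M = 2.42×10⁻³
  material G: M = 2.27×10⁻³
  material R: M = 1.81×10⁻³
Material X has the largest M.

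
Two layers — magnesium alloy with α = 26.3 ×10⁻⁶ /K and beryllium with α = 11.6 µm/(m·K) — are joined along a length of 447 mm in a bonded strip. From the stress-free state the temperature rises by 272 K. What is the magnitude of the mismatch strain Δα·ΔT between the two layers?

4.00×10⁻³

Δα = |26.3 − 11.6|×10⁻⁶/K = 14.7×10⁻⁶/K.
Mismatch strain = Δα·ΔT = 14.7×10⁻⁶ × 272.0 = 4.00×10⁻³.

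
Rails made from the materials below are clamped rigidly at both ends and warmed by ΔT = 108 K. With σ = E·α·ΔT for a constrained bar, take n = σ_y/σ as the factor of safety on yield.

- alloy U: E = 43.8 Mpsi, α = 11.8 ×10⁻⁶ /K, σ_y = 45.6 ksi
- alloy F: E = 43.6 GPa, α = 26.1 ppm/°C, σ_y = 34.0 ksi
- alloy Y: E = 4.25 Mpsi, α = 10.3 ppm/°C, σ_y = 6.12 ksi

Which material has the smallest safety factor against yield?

alloy U

Per material, after unit conversion:
  alloy U: E = 302.0, α = 11.8, σ_y = 314.4 → σ = 385 MPa, n = 0.817
  alloy F: E = 43.60, α = 26.1, σ_y = 234.4 → σ = 123 MPa, n = 1.91
  alloy Y: E = 29.30, α = 10.3, σ_y = 42.20 → σ = 32.6 MPa, n = 1.29
Smallest n: alloy U with n = 0.817.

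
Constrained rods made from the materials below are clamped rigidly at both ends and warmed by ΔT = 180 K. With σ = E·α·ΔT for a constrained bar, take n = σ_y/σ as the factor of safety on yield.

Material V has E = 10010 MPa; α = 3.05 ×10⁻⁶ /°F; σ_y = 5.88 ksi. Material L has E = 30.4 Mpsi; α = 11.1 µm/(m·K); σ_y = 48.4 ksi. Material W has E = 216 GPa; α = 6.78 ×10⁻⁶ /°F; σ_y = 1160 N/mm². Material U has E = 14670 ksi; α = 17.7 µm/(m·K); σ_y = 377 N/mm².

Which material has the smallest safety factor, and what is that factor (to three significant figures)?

material L, n = 0.797

Per material, after unit conversion:
  material V: E = 10.01, α = 5.49, σ_y = 40.54 → σ = 9.89 MPa, n = 4.10
  material L: E = 209.6, α = 11.1, σ_y = 333.7 → σ = 419 MPa, n = 0.797
  material W: E = 216.0, α = 12.2, σ_y = 1160 → σ = 474 MPa, n = 2.44
  material U: E = 101.1, α = 17.7, σ_y = 377.0 → σ = 322 MPa, n = 1.17
Smallest n: material L with n = 0.797.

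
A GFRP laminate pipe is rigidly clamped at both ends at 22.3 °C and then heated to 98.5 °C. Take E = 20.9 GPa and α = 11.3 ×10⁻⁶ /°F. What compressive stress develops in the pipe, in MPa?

α = 11.3×10⁻⁶/°F × 9/5 = 20.3×10⁻⁶/K.
ΔT = 76.20 K. Constrained thermal stress σ = E·α·ΔT = 20.90×10³ MPa × 20.3×10⁻⁶ × 76.20 = 32.4 MPa (compressive).

32.4 MPa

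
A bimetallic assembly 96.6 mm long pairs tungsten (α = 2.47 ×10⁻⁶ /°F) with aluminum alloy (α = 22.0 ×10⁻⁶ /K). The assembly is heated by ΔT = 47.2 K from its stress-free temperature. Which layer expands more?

aluminum alloy

tungsten: α = 2.47×10⁻⁶/°F × 9/5 = 4.45×10⁻⁶/K.
α(tungsten) = 4.45×10⁻⁶/K vs α(aluminum alloy) = 22.0×10⁻⁶/K.
Higher α expands more for the same ΔT: aluminum alloy.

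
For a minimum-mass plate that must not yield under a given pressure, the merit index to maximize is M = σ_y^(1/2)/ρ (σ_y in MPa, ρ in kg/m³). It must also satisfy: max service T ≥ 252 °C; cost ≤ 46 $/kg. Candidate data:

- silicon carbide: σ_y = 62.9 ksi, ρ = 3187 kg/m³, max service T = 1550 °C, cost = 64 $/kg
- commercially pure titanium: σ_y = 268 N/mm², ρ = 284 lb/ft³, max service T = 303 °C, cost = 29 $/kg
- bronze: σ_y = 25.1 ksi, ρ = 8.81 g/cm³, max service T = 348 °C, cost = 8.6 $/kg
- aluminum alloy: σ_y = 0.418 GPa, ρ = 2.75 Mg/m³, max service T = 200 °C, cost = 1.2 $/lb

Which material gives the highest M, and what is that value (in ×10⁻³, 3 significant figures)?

commercially pure titanium, M = 3.60×10⁻³

Screen on constraints: max service T ≥ 252 °C; cost ≤ 46 $/kg. Survivors: commercially pure titanium, bronze.
Putting every candidate on a common basis:
  commercially pure titanium: σ_y = 268.0 MPa, ρ = 4549 kg/m³
  bronze: σ_y = 173.1 MPa, ρ = 8810 kg/m³
  commercially pure titanium: M = 3.60×10⁻³
  bronze: M = 1.49×10⁻³
Commercially pure titanium has the largest M.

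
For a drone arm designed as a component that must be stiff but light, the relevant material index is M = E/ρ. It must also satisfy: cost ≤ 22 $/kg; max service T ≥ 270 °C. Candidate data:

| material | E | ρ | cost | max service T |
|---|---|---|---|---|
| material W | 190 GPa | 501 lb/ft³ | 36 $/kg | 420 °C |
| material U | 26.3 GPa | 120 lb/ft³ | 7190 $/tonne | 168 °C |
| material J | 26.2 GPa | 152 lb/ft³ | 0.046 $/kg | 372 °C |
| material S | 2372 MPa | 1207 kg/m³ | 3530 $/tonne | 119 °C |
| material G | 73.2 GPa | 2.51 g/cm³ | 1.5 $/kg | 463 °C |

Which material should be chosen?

material G

Screen on constraints: cost ≤ 22 $/kg; max service T ≥ 270 °C. Survivors: material J, material G.
After converting to SI:
  material J: E = 26.20 GPa, ρ = 2435 kg/m³
  material G: E = 73.20 GPa, ρ = 2510 kg/m³
  material G: M = 29.2 MN·m/kg
  material J: M = 10.8 MN·m/kg
Material G ranks first.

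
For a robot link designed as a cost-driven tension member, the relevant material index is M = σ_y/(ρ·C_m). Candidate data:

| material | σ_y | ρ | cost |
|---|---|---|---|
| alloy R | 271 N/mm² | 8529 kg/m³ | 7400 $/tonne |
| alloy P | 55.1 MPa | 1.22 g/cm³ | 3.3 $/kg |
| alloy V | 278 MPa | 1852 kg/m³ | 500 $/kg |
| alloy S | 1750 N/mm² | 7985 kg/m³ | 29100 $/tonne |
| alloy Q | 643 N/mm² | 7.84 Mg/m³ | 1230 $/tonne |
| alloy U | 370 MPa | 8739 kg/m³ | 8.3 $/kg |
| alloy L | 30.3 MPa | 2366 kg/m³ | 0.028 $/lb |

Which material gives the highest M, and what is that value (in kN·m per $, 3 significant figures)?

alloy L, M = 207 kN·m per $

Putting every candidate on a common basis:
  alloy R: σ_y = 271.0 MPa, ρ = 8529 kg/m³, cost = 7.400 $/kg
  alloy P: σ_y = 55.10 MPa, ρ = 1220 kg/m³, cost = 3.300 $/kg
  alloy V: σ_y = 278.0 MPa, ρ = 1852 kg/m³, cost = 500.0 $/kg
  alloy S: σ_y = 1750 MPa, ρ = 7985 kg/m³, cost = 29.10 $/kg
  alloy Q: σ_y = 643.0 MPa, ρ = 7840 kg/m³, cost = 1.230 $/kg
  alloy U: σ_y = 370.0 MPa, ρ = 8739 kg/m³, cost = 8.300 $/kg
  alloy L: σ_y = 30.30 MPa, ρ = 2366 kg/m³, cost = 0.06173 $/kg
  alloy L: M = 207 kN·m per $
  alloy Q: M = 66.7 kN·m per $
  alloy P: M = 13.7 kN·m per $
  alloy S: M = 7.53 kN·m per $
  alloy U: M = 5.10 kN·m per $
  alloy R: M = 4.29 kN·m per $
  alloy V: M = 0.300 kN·m per $
Highest index: alloy L.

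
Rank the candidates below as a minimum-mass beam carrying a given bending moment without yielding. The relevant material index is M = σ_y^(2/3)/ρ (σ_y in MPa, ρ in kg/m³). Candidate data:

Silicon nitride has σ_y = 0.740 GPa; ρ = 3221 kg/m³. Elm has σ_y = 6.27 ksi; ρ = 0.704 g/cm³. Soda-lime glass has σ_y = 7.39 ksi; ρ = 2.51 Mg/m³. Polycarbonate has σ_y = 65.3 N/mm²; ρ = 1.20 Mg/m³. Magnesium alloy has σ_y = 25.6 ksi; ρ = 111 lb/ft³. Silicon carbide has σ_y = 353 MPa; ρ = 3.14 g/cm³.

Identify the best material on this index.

Normalizing units and computing the index:
  silicon nitride: σ_y = 740.0 MPa, ρ = 3221 kg/m³
  elm: σ_y = 43.23 MPa, ρ = 704.0 kg/m³
  soda-lime glass: σ_y = 50.95 MPa, ρ = 2510 kg/m³
  polycarbonate: σ_y = 65.30 MPa, ρ = 1200 kg/m³
  magnesium alloy: σ_y = 176.5 MPa, ρ = 1778 kg/m³
  silicon carbide: σ_y = 353.0 MPa, ρ = 3140 kg/m³
  silicon nitride: M = 25.4×10⁻³
  magnesium alloy: M = 17.7×10⁻³
  elm: M = 17.5×10⁻³
  silicon carbide: M = 15.9×10⁻³
  polycarbonate: M = 13.5×10⁻³
  soda-lime glass: M = 5.48×10⁻³
Highest index: silicon nitride.

silicon nitride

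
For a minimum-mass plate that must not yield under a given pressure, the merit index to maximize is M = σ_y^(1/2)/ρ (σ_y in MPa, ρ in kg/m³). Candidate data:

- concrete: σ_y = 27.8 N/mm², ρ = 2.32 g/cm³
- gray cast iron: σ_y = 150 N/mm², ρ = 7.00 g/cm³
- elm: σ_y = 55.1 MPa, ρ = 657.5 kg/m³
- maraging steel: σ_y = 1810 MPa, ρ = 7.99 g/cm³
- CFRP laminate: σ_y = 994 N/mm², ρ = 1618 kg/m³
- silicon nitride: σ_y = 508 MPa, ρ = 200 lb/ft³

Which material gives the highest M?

CFRP laminate

Convert each candidate to consistent units, then evaluate M:
  concrete: σ_y = 27.80 MPa, ρ = 2320 kg/m³
  gray cast iron: σ_y = 150.0 MPa, ρ = 7000 kg/m³
  elm: σ_y = 55.10 MPa, ρ = 657.5 kg/m³
  maraging steel: σ_y = 1810 MPa, ρ = 7990 kg/m³
  CFRP laminate: σ_y = 994.0 MPa, ρ = 1618 kg/m³
  silicon nitride: σ_y = 508.0 MPa, ρ = 3204 kg/m³
  CFRP laminate: M = 19.5×10⁻³
  elm: M = 11.3×10⁻³
  silicon nitride: M = 7.04×10⁻³
  maraging steel: M = 5.32×10⁻³
  concrete: M = 2.27×10⁻³
  gray cast iron: M = 1.75×10⁻³
The maximum is for CFRP laminate.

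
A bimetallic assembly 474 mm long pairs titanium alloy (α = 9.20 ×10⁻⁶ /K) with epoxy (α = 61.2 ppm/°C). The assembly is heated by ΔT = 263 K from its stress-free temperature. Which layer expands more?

α(titanium alloy) = 9.20×10⁻⁶/K vs α(epoxy) = 61.2×10⁻⁶/K.
Higher α expands more for the same ΔT: epoxy.

epoxy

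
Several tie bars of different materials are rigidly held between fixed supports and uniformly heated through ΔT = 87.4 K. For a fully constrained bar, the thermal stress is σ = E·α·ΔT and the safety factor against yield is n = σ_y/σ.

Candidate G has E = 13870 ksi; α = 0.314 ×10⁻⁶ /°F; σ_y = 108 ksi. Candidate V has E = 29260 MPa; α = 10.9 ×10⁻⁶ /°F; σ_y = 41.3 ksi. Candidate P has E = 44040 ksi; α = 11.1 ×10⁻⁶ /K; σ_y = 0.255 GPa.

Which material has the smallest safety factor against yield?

candidate P

In consistent units (E in GPa, α in ×10⁻⁶/K, σ_y in MPa):
  candidate G: E = 95.63, α = 0.565, σ_y = 744.6 → σ = 4.72 MPa, n = 158
  candidate V: E = 29.26, α = 19.6, σ_y = 284.8 → σ = 50.2 MPa, n = 5.68
  candidate P: E = 303.6, α = 11.1, σ_y = 255.0 → σ = 295 MPa, n = 0.866
Candidate P has the lowest safety factor, n = 0.866.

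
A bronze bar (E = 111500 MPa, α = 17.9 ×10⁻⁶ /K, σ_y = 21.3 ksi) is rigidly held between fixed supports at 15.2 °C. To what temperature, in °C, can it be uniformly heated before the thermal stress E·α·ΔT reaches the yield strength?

88.8 °C

E = 111500 MPa = 111.5 GPa.
σ_y = 21.3 ksi = 146.9 MPa.
E·α·ΔT = 146.9 MPa ⇒ ΔT = 146.9 / (111.5×10³ × 17.9×10⁻⁶) = 73.58 K.
T = 15.2 + 73.58 = 88.78 °C.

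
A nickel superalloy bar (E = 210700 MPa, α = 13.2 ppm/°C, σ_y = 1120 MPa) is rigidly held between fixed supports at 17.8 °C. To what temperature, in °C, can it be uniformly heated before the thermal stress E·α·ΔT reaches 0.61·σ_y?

263 °C

E = 210700 MPa = 210.7 GPa.
E·α·ΔT = 683.2 MPa ⇒ ΔT = 683.2 / (210.7×10³ × 13.2×10⁻⁶) = 245.6 K.
T = 17.8 + 245.6 = 263.4 °C.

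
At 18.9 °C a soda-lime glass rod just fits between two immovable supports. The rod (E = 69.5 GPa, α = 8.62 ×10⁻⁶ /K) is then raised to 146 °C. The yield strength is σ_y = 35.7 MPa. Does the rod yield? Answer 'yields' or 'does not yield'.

yields

ΔT = 127.1 K. Constrained thermal stress σ = E·α·ΔT = 69.50×10³ MPa × 8.62×10⁻⁶ × 127.1 = 76.1 MPa (compressive).
Compare to σ_y = 35.7 MPa: σ ≥ σ_y, so it yields.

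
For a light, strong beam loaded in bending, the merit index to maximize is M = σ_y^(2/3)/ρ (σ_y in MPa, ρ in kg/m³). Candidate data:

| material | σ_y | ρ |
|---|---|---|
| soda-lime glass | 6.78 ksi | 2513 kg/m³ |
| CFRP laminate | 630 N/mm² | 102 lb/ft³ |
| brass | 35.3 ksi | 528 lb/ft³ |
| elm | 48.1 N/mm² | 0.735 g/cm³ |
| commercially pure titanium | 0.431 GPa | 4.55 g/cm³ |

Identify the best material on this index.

CFRP laminate

Normalizing units and computing the index:
  soda-lime glass: σ_y = 46.75 MPa, ρ = 2513 kg/m³
  CFRP laminate: σ_y = 630.0 MPa, ρ = 1634 kg/m³
  brass: σ_y = 243.4 MPa, ρ = 8458 kg/m³
  elm: σ_y = 48.10 MPa, ρ = 735.0 kg/m³
  commercially pure titanium: σ_y = 431.0 MPa, ρ = 4550 kg/m³
  CFRP laminate: M = 45.0×10⁻³
  elm: M = 18.0×10⁻³
  commercially pure titanium: M = 12.5×10⁻³
  soda-lime glass: M = 5.16×10⁻³
  brass: M = 4.61×10⁻³
CFRP laminate has the largest M.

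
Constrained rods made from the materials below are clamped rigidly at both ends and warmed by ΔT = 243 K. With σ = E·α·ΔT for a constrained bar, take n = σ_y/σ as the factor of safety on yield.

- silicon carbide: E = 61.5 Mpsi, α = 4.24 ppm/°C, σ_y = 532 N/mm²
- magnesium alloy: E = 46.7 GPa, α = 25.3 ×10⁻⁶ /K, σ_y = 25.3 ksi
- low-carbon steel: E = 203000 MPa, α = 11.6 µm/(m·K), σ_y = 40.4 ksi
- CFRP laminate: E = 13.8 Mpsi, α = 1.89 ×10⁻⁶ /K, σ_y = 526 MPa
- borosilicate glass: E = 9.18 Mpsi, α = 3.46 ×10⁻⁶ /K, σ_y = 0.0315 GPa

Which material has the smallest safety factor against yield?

With everything in SI (GPa, ×10⁻⁶/K, MPa):
  silicon carbide: E = 424.0, α = 4.24, σ_y = 532.0 → σ = 437 MPa, n = 1.22
  magnesium alloy: E = 46.70, α = 25.3, σ_y = 174.4 → σ = 287 MPa, n = 0.608
  low-carbon steel: E = 203.0, α = 11.6, σ_y = 278.5 → σ = 572 MPa, n = 0.487
  CFRP laminate: E = 95.15, α = 1.89, σ_y = 526.0 → σ = 43.7 MPa, n = 12.0
  borosilicate glass: E = 63.29, α = 3.46, σ_y = 31.50 → σ = 53.2 MPa, n = 0.592
Smallest n: low-carbon steel with n = 0.487.

low-carbon steel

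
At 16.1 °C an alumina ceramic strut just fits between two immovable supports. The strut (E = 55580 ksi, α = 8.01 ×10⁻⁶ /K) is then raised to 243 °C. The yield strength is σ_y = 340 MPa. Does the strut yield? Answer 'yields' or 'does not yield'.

E = 55580 ksi = 383.2 GPa.
ΔT = 226.9 K. Constrained thermal stress σ = E·α·ΔT = 383.2×10³ MPa × 8.01×10⁻⁶ × 226.9 = 696 MPa (compressive).
Compare to σ_y = 340 MPa: σ ≥ σ_y, so it yields.

yields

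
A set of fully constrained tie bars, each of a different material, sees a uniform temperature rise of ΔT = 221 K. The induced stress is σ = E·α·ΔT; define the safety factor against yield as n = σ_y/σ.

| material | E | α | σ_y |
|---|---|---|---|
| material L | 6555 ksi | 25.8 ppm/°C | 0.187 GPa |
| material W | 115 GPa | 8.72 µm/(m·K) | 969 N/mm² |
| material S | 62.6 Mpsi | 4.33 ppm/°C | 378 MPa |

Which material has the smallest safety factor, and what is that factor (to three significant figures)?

With everything in SI (GPa, ×10⁻⁶/K, MPa):
  material L: E = 45.20, α = 25.8, σ_y = 187.0 → σ = 258 MPa, n = 0.726
  material W: E = 115.0, α = 8.72, σ_y = 969.0 → σ = 222 MPa, n = 4.37
  material S: E = 431.6, α = 4.33, σ_y = 378.0 → σ = 413 MPa, n = 0.915
Smallest n: material L with n = 0.726.

material L, n = 0.726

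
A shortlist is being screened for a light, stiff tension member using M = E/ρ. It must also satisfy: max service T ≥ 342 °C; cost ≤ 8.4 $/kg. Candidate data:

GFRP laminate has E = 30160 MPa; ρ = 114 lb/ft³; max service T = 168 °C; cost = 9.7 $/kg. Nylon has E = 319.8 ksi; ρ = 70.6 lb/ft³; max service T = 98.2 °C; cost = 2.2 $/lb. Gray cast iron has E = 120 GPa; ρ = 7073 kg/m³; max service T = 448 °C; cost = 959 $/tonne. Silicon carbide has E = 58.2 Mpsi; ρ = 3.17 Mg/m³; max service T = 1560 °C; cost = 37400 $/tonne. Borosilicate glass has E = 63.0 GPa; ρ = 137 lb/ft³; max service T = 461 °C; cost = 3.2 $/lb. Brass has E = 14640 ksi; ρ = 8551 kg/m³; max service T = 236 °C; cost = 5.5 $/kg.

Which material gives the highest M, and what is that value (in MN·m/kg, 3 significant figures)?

Screen on constraints: max service T ≥ 342 °C; cost ≤ 8.4 $/kg. Survivors: gray cast iron, borosilicate glass.
After converting to SI:
  gray cast iron: E = 120.0 GPa, ρ = 7073 kg/m³
  borosilicate glass: E = 63.00 GPa, ρ = 2195 kg/m³
  borosilicate glass: M = 28.7 MN·m/kg
  gray cast iron: M = 17.0 MN·m/kg
Borosilicate glass ranks first.

borosilicate glass, M = 28.7 MN·m/kg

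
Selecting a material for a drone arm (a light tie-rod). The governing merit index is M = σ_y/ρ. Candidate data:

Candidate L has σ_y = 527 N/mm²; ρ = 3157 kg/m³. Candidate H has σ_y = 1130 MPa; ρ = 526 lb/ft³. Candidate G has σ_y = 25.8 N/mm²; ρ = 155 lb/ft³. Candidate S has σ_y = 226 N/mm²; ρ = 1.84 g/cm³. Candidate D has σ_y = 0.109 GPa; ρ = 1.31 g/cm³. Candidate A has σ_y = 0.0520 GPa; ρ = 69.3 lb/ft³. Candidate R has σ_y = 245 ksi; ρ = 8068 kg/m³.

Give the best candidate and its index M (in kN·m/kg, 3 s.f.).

candidate R, M = 209 kN·m/kg

Convert each candidate to consistent units, then evaluate M:
  candidate L: σ_y = 527.0 MPa, ρ = 3157 kg/m³
  candidate H: σ_y = 1130 MPa, ρ = 8426 kg/m³
  candidate G: σ_y = 25.80 MPa, ρ = 2483 kg/m³
  candidate S: σ_y = 226.0 MPa, ρ = 1840 kg/m³
  candidate D: σ_y = 109.0 MPa, ρ = 1310 kg/m³
  candidate A: σ_y = 52.00 MPa, ρ = 1110 kg/m³
  candidate R: σ_y = 1689 MPa, ρ = 8068 kg/m³
  candidate R: M = 209 kN·m/kg
  candidate L: M = 167 kN·m/kg
  candidate H: M = 134 kN·m/kg
  candidate S: M = 123 kN·m/kg
  candidate D: M = 83.2 kN·m/kg
  candidate A: M = 46.8 kN·m/kg
  candidate G: M = 10.4 kN·m/kg
Candidate R ranks first.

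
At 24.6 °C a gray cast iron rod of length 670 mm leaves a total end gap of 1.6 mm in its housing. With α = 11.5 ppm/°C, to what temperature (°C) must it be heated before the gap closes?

α·L₀·ΔT = 1.6 mm ⇒ ΔT = 1.6 / (11.5×10⁻⁶ × 670.0) = 207.7 K.
T = 24.6 + 207.7 = 232.3 °C.

232 °C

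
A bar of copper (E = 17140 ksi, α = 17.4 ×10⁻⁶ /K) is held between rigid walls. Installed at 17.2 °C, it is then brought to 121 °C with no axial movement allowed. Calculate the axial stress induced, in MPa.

213 MPa

E = 17140 ksi = 118.2 GPa.
ΔT = 103.8 K. Constrained thermal stress σ = E·α·ΔT = 118.2×10³ MPa × 17.4×10⁻⁶ × 103.8 = 213 MPa (compressive).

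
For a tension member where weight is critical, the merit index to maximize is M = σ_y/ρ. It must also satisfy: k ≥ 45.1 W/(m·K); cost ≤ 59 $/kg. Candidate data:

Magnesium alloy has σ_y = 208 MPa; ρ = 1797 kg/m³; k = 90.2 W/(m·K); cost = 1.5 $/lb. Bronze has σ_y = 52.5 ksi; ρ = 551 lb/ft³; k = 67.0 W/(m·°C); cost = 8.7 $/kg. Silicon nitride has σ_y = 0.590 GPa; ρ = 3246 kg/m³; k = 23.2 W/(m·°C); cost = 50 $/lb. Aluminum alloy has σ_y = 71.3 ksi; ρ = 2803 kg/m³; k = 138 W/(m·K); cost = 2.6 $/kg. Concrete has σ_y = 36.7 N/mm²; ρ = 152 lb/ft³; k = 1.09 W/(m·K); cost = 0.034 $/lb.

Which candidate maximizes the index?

Screen on constraints: k ≥ 45.1 W/(m·K); cost ≤ 59 $/kg. Survivors: magnesium alloy, bronze, aluminum alloy.
Putting every candidate on a common basis:
  magnesium alloy: σ_y = 208.0 MPa, ρ = 1797 kg/m³
  bronze: σ_y = 362.0 MPa, ρ = 8826 kg/m³
  aluminum alloy: σ_y = 491.6 MPa, ρ = 2803 kg/m³
  aluminum alloy: M = 175 kN·m/kg
  magnesium alloy: M = 116 kN·m/kg
  bronze: M = 41.0 kN·m/kg
Highest index: aluminum alloy.

aluminum alloy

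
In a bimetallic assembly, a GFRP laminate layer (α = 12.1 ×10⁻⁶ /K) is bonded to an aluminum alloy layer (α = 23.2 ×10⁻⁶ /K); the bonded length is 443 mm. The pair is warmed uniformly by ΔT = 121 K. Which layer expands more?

α(GFRP laminate) = 12.1×10⁻⁶/K vs α(aluminum alloy) = 23.2×10⁻⁶/K.
Higher α expands more for the same ΔT: aluminum alloy.

aluminum alloy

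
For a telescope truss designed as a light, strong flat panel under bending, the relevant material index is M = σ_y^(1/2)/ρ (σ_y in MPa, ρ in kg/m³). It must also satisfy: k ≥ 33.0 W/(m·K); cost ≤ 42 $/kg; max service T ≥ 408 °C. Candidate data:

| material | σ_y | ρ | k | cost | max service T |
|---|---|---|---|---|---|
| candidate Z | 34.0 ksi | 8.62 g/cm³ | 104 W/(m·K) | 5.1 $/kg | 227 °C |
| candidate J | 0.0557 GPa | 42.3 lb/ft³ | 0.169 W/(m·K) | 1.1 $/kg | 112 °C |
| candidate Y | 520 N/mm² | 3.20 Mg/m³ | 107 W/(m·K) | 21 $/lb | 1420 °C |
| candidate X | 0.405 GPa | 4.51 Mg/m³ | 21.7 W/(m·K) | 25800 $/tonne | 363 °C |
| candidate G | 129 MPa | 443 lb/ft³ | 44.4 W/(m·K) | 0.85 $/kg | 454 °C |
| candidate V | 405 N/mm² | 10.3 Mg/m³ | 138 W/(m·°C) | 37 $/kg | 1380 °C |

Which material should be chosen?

Screen on constraints: k ≥ 33.0 W/(m·K); cost ≤ 42 $/kg; max service T ≥ 408 °C. Survivors: candidate G, candidate V.
In SI units:
  candidate G: σ_y = 129.0 MPa, ρ = 7096 kg/m³
  candidate V: σ_y = 405.0 MPa, ρ = 10300 kg/m³
  candidate V: M = 1.95×10⁻³
  candidate G: M = 1.60×10⁻³
Candidate V has the largest M.

candidate V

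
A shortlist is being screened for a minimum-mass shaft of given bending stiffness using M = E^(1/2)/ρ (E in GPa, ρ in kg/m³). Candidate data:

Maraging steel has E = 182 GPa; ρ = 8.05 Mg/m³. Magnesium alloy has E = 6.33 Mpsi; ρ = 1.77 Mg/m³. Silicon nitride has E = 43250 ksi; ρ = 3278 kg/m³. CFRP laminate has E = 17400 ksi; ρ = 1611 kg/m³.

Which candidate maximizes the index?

Convert each candidate to consistent units, then evaluate M:
  maraging steel: E = 182.0 GPa, ρ = 8050 kg/m³
  magnesium alloy: E = 43.64 GPa, ρ = 1770 kg/m³
  silicon nitride: E = 298.2 GPa, ρ = 3278 kg/m³
  CFRP laminate: E = 120.0 GPa, ρ = 1611 kg/m³
  CFRP laminate: M = 6.80×10⁻³
  silicon nitride: M = 5.27×10⁻³
  magnesium alloy: M = 3.73×10⁻³
  maraging steel: M = 1.68×10⁻³
Highest index: CFRP laminate.

CFRP laminate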